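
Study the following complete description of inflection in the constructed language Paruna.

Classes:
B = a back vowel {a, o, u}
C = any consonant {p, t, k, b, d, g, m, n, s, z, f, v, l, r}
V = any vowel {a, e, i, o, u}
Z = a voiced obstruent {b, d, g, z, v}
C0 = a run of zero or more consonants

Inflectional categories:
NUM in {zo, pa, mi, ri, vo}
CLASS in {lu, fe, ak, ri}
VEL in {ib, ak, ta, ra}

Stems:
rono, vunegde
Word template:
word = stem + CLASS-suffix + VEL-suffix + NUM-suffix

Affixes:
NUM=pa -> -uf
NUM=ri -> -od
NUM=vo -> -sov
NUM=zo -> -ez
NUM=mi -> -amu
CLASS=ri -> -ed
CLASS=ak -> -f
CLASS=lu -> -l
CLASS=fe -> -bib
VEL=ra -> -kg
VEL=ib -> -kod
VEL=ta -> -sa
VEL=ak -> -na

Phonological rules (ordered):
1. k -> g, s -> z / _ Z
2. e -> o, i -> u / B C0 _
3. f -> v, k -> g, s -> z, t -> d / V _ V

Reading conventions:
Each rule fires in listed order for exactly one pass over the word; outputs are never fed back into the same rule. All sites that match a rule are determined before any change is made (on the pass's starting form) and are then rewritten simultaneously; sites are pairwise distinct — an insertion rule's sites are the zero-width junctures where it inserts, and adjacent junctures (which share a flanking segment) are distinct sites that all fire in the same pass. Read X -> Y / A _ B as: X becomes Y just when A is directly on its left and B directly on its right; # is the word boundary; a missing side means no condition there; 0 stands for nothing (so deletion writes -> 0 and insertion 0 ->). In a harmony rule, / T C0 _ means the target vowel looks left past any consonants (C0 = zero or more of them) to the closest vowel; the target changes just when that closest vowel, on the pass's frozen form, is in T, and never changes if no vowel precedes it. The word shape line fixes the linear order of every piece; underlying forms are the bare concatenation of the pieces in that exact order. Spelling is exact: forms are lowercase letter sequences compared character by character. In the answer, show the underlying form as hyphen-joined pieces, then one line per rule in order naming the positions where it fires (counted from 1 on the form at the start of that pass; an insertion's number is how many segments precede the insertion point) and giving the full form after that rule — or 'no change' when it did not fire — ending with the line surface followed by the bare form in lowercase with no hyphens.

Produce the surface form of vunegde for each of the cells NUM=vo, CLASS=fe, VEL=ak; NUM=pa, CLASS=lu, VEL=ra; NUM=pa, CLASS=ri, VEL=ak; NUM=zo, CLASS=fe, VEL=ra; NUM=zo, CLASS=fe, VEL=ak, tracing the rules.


cell NUM=vo, CLASS=fe, VEL=ak:
underlying: vunegde-bib-na-sov
1. k -> g, s -> z / _ Z: no change
2. e -> o, i -> u / B C0 _: fires at position(s) 4: vunogdebibnasov
3. f -> v, k -> g, s -> z, t -> d / V _ V: fires at position(s) 13: vunogdebibnazov
surface: vunogdebibnazov

cell NUM=pa, CLASS=lu, VEL=ra:
underlying: vunegde-l-kg-uf
1. k -> g, s -> z / _ Z: fires at position(s) 9: vunegdelgguf
2. e -> o, i -> u / B C0 _: fires at position(s) 4: vunogdelgguf
3. f -> v, k -> g, s -> z, t -> d / V _ V: no change
surface: vunogdelgguf

cell NUM=pa, CLASS=ri, VEL=ak:
underlying: vunegde-ed-na-uf
1. k -> g, s -> z / _ Z: no change
2. e -> o, i -> u / B C0 _: fires at position(s) 4: vunogdeednauf
3. f -> v, k -> g, s -> z, t -> d / V _ V: no change
surface: vunogdeednauf

cell NUM=zo, CLASS=fe, VEL=ra:
underlying: vunegde-bib-kg-ez
1. k -> g, s -> z / _ Z: fires at position(s) 11: vunegdebibggez
2. e -> o, i -> u / B C0 _: fires at position(s) 4: vunogdebibggez
3. f -> v, k -> g, s -> z, t -> d / V _ V: no change
surface: vunogdebibggez

cell NUM=zo, CLASS=fe, VEL=ak:
underlying: vunegde-bib-na-ez
1. k -> g, s -> z / _ Z: no change
2. e -> o, i -> u / B C0 _: fires at position(s) 4, 13: vunogdebibnaoz
3. f -> v, k -> g, s -> z, t -> d / V _ V: no change
surface: vunogdebibnaoz


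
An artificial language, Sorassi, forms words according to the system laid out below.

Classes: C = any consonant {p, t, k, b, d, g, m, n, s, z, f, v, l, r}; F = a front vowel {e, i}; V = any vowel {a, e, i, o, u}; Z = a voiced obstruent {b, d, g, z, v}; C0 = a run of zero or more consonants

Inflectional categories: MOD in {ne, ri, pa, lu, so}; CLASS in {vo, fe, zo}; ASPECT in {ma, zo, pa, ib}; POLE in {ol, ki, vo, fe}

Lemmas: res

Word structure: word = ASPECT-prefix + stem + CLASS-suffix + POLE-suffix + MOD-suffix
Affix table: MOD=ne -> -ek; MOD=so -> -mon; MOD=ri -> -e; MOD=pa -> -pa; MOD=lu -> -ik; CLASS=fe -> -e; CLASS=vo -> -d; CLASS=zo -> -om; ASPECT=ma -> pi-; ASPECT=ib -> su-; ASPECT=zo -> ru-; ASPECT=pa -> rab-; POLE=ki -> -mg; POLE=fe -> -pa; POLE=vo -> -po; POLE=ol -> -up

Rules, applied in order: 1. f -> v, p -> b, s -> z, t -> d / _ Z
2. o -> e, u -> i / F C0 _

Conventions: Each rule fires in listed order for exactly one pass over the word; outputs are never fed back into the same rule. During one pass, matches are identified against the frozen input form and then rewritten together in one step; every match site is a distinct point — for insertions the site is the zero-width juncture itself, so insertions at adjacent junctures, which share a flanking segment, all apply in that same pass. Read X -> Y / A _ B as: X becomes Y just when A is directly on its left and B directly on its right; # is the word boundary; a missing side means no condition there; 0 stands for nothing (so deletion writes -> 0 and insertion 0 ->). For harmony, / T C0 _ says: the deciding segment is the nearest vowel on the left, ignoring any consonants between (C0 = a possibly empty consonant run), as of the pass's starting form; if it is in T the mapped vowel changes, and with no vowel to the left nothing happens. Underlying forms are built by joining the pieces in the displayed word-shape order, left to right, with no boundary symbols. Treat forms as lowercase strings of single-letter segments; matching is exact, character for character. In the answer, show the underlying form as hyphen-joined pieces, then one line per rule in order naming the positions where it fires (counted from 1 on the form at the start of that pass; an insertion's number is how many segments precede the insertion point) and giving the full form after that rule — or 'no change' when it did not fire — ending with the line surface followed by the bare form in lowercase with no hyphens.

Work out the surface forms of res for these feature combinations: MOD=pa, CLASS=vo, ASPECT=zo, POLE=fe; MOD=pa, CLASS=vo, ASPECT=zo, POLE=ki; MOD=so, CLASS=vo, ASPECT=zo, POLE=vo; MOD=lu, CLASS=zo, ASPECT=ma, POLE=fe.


cell MOD=pa, CLASS=vo, ASPECT=zo, POLE=fe:
underlying: ru-res-d-pa-pa
1. f -> v, p -> b, s -> z, t -> d / _ Z: fires at position(s) 5: rurezdpapa
2. o -> e, u -> i / F C0 _: no change
surface: rurezdpapa

cell MOD=pa, CLASS=vo, ASPECT=zo, POLE=ki:
underlying: ru-res-d-mg-pa
1. f -> v, p -> b, s -> z, t -> d / _ Z: fires at position(s) 5: rurezdmgpa
2. o -> e, u -> i / F C0 _: no change
surface: rurezdmgpa

cell MOD=so, CLASS=vo, ASPECT=zo, POLE=vo:
underlying: ru-res-d-po-mon
1. f -> v, p -> b, s -> z, t -> d / _ Z: fires at position(s) 5: rurezdpomon
2. o -> e, u -> i / F C0 _: fires at position(s) 8: rurezdpemon
surface: rurezdpemon

cell MOD=lu, CLASS=zo, ASPECT=ma, POLE=fe:
underlying: pi-res-om-pa-ik
1. f -> v, p -> b, s -> z, t -> d / _ Z: no change
2. o -> e, u -> i / F C0 _: fires at position(s) 6: piresempaik
surface: piresempaik


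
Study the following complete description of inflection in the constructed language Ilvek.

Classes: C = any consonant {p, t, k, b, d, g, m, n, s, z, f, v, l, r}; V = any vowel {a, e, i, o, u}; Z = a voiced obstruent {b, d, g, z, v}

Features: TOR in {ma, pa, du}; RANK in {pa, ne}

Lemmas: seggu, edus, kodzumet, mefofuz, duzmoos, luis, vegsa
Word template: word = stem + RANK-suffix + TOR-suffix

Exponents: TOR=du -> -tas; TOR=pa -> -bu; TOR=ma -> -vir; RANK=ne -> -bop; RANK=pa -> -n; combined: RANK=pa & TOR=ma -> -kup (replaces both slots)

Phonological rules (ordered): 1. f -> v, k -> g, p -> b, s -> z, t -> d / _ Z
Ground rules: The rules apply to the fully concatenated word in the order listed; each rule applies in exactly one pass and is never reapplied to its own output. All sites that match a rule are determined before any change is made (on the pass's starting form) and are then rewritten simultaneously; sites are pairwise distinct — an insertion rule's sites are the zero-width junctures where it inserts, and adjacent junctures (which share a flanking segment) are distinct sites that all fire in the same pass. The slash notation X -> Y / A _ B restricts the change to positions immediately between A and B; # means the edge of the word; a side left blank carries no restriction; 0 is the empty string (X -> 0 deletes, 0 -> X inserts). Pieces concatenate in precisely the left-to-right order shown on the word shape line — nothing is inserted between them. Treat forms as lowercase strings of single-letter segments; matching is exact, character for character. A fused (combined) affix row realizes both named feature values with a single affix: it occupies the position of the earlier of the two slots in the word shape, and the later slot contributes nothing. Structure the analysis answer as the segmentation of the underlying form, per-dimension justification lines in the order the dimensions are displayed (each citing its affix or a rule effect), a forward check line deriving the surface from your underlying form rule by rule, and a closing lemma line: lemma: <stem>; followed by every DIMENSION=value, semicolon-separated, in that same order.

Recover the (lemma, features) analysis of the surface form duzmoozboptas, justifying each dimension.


underlying: duzmoos-bop-tas
TOR=du - signalled by the affix -tas
RANK=ne - signalled by the affix -bop
check: duzmoosboptas -> duzmoozboptas
lemma: duzmoos; TOR=du; RANK=ne


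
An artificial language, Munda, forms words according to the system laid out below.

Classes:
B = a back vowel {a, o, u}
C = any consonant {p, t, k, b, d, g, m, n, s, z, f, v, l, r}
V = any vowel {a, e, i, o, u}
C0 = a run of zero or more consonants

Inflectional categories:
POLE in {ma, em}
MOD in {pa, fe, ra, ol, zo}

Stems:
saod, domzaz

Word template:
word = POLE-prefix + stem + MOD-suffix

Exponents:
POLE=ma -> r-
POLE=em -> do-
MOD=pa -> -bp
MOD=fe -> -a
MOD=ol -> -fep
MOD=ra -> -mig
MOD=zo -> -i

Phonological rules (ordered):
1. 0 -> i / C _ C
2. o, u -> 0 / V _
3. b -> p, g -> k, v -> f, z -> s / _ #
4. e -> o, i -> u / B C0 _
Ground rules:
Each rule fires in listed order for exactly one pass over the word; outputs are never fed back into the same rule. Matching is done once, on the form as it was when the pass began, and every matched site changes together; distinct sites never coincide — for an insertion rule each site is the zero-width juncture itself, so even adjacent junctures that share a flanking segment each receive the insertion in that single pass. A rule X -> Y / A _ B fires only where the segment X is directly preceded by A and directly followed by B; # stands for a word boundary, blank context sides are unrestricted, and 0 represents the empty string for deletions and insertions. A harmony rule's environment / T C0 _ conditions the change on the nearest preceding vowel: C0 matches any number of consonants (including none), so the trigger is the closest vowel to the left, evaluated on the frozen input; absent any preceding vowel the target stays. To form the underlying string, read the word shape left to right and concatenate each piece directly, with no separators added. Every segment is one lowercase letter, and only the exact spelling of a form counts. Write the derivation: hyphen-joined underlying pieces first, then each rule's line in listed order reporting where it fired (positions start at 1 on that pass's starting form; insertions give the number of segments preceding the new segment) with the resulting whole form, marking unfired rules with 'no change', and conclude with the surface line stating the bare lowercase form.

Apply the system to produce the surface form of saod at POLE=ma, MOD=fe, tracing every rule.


underlying: r-saod-a
1. 0 -> i / C _ C: inserts after position(s) 1: risaoda
2. o, u -> 0 / V _: fires at position(s) 5: risada
3. b -> p, g -> k, v -> f, z -> s / _ #: no change
4. e -> o, i -> u / B C0 _: no change
surface: risada


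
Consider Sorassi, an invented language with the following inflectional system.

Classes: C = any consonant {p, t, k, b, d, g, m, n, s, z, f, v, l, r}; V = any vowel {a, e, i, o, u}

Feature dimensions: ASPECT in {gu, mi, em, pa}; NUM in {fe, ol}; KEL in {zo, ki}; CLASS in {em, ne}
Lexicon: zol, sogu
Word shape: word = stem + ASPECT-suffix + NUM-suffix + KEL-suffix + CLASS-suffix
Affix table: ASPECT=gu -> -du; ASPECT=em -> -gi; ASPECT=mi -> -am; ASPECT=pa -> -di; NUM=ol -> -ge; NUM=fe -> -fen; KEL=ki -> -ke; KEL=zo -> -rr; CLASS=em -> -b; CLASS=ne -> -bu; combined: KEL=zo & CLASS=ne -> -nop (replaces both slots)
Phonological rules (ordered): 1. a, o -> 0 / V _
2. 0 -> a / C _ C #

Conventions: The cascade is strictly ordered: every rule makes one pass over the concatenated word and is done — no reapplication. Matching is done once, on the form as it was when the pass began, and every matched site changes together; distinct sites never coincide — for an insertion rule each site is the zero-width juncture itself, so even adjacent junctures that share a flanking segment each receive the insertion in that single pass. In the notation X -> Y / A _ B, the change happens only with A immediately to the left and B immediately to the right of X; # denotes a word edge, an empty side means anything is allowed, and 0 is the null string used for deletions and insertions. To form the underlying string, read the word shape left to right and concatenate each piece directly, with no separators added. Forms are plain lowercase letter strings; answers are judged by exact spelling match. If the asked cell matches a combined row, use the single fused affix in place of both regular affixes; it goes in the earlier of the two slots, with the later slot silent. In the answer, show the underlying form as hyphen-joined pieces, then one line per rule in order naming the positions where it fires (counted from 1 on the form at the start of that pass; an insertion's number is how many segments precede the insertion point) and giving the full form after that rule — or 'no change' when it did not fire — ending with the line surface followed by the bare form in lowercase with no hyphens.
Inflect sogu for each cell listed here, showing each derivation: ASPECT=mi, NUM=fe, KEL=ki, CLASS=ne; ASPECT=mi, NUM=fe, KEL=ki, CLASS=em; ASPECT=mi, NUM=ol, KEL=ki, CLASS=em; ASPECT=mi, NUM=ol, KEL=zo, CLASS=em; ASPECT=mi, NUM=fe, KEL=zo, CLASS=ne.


cell ASPECT=mi, NUM=fe, KEL=ki, CLASS=ne:
underlying: sogu-am-fen-ke-bu
1. a, o -> 0 / V _: fires at position(s) 5: sogumfenkebu
2. 0 -> a / C _ C #: no change
surface: sogumfenkebu

cell ASPECT=mi, NUM=fe, KEL=ki, CLASS=em:
underlying: sogu-am-fen-ke-b
1. a, o -> 0 / V _: fires at position(s) 5: sogumfenkeb
2. 0 -> a / C _ C #: no change
surface: sogumfenkeb

cell ASPECT=mi, NUM=ol, KEL=ki, CLASS=em:
underlying: sogu-am-ge-ke-b
1. a, o -> 0 / V _: fires at position(s) 5: sogumgekeb
2. 0 -> a / C _ C #: no change
surface: sogumgekeb

cell ASPECT=mi, NUM=ol, KEL=zo, CLASS=em:
underlying: sogu-am-ge-rr-b
1. a, o -> 0 / V _: fires at position(s) 5: sogumgerrb
2. 0 -> a / C _ C #: inserts after position(s) 9: sogumgerrab
surface: sogumgerrab

cell ASPECT=mi, NUM=fe, KEL=zo, CLASS=ne:
underlying: sogu-am-fen-nop
1. a, o -> 0 / V _: fires at position(s) 5: sogumfennop
2. 0 -> a / C _ C #: no change
surface: sogumfennop


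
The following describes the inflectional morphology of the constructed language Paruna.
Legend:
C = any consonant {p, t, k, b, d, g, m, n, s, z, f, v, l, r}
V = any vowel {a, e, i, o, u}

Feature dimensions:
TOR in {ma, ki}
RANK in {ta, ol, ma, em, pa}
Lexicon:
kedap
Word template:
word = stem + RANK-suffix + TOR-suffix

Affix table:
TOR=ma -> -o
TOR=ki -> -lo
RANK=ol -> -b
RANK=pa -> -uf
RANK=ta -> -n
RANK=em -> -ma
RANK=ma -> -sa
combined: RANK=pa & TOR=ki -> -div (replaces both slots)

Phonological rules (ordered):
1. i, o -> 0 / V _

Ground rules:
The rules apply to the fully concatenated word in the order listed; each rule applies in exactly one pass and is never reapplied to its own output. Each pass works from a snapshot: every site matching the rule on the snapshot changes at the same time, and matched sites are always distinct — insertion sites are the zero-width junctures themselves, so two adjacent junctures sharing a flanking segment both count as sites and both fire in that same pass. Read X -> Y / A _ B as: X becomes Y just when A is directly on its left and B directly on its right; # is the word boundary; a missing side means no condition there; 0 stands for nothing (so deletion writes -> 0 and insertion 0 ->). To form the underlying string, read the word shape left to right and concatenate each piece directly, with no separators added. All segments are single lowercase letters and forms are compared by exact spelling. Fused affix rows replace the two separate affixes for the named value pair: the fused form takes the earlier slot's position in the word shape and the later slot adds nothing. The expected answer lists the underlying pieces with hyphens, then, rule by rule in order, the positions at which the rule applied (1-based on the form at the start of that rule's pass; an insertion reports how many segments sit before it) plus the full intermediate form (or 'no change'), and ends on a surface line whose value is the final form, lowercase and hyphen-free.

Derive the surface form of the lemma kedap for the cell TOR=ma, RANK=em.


underlying: kedap-ma-o
1. i, o -> 0 / V _: fires at position(s) 8: kedapma
surface: kedapma


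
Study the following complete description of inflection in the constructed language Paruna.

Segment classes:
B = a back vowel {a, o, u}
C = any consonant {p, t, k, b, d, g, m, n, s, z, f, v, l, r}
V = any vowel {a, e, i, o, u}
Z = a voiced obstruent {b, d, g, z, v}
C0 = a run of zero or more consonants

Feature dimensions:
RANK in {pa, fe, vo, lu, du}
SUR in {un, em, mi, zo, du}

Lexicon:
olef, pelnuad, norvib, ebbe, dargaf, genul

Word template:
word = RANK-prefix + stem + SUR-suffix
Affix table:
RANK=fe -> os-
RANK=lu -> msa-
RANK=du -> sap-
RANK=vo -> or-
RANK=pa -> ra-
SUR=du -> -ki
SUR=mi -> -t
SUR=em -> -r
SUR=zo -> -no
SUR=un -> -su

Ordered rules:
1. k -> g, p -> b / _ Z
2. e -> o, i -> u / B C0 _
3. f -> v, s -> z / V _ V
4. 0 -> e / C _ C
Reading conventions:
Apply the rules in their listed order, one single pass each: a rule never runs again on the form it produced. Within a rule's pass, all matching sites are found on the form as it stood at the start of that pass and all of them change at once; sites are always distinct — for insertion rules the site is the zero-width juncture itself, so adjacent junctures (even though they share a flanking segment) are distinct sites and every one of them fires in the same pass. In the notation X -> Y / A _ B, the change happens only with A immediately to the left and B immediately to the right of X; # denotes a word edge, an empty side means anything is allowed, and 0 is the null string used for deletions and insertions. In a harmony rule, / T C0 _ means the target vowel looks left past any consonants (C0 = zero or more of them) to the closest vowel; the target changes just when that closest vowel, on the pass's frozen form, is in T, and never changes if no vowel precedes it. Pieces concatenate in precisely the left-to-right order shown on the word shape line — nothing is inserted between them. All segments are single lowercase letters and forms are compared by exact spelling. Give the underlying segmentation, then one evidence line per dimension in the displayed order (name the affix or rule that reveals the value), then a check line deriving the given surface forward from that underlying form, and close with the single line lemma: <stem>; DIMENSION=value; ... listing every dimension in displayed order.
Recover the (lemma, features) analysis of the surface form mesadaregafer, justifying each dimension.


underlying: msa-dargaf-r
RANK=lu - signalled by the affix msa-
SUR=em - signalled by the affix -r
check: msadargafr -> msadargafr -> msadargafr -> msadargafr -> mesadaregafer
lemma: dargaf; RANK=lu; SUR=em


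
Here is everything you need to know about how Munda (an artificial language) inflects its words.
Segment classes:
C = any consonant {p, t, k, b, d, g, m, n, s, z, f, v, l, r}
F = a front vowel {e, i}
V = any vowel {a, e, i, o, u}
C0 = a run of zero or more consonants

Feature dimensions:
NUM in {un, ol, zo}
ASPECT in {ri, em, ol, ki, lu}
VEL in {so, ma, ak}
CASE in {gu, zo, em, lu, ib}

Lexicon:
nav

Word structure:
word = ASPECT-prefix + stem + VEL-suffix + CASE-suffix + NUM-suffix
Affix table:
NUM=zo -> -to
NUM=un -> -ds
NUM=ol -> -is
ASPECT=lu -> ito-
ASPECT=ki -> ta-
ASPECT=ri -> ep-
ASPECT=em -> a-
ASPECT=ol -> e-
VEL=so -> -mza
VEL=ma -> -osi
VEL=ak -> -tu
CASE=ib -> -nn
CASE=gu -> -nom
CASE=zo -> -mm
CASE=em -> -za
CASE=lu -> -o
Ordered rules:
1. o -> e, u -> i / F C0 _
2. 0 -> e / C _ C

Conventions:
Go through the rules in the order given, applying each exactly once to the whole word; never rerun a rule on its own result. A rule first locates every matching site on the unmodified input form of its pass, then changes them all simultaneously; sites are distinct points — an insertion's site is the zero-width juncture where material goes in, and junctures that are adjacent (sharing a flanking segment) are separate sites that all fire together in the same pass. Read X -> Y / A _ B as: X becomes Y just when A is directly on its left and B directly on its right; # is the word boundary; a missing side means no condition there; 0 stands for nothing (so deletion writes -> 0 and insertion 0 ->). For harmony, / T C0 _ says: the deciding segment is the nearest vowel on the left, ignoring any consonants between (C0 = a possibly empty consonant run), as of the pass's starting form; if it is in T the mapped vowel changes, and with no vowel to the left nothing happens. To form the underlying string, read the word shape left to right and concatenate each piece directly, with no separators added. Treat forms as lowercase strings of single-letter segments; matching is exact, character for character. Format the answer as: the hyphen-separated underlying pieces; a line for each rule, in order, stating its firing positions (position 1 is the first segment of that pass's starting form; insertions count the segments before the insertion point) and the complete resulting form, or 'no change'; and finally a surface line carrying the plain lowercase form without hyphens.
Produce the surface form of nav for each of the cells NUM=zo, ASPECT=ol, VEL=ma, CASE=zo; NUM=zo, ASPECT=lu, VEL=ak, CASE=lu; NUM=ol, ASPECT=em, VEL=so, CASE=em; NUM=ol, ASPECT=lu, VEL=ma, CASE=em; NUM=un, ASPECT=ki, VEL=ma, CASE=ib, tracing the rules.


cell NUM=zo, ASPECT=ol, VEL=ma, CASE=zo:
underlying: e-nav-osi-mm-to
1. o -> e, u -> i / F C0 _: fires at position(s) 11: enavosimmte
2. 0 -> e / C _ C: inserts after position(s) 8, 9: enavosimemete
surface: enavosimemete

cell NUM=zo, ASPECT=lu, VEL=ak, CASE=lu:
underlying: ito-nav-tu-o-to
1. o -> e, u -> i / F C0 _: fires at position(s) 3: itenavtuoto
2. 0 -> e / C _ C: inserts after position(s) 6: itenavetuoto
surface: itenavetuoto

cell NUM=ol, ASPECT=em, VEL=so, CASE=em:
underlying: a-nav-mza-za-is
1. o -> e, u -> i / F C0 _: no change
2. 0 -> e / C _ C: inserts after position(s) 4, 5: anavemezazais
surface: anavemezazais

cell NUM=ol, ASPECT=lu, VEL=ma, CASE=em:
underlying: ito-nav-osi-za-is
1. o -> e, u -> i / F C0 _: fires at position(s) 3: itenavosizais
2. 0 -> e / C _ C: no change
surface: itenavosizais

cell NUM=un, ASPECT=ki, VEL=ma, CASE=ib:
underlying: ta-nav-osi-nn-ds
1. o -> e, u -> i / F C0 _: no change
2. 0 -> e / C _ C: inserts after position(s) 9, 10, 11: tanavosinenedes
surface: tanavosinenedes


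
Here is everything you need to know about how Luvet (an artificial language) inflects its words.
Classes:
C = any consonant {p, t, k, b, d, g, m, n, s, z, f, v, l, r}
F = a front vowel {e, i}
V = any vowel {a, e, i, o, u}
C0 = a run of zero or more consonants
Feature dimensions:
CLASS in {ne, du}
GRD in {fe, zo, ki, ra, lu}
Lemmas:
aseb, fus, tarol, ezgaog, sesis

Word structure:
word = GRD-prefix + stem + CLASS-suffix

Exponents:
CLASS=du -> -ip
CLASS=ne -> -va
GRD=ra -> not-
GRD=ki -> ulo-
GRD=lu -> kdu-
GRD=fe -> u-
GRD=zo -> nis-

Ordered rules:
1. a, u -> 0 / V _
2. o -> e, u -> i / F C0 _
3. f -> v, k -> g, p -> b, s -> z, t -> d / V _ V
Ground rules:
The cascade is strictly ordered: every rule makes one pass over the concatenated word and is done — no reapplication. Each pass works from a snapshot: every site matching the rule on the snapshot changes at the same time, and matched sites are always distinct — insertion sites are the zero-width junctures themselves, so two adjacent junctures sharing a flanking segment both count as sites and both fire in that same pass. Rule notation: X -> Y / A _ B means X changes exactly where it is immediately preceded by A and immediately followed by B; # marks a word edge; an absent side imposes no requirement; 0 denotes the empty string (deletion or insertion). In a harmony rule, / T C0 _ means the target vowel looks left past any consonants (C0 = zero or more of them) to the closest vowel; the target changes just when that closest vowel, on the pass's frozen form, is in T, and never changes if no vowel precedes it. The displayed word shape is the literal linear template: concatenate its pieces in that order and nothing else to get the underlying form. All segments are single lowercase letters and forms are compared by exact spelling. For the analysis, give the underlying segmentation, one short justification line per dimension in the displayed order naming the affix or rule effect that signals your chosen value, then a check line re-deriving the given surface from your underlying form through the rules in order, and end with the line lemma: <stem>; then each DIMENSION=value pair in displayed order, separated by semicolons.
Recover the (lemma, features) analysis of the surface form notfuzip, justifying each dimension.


underlying: not-fus-ip
CLASS=du - signalled by the affix -ip
GRD=ra - signalled by the affix not-
check: notfusip -> notfusip -> notfusip -> notfuzip
lemma: fus; CLASS=du; GRD=ra


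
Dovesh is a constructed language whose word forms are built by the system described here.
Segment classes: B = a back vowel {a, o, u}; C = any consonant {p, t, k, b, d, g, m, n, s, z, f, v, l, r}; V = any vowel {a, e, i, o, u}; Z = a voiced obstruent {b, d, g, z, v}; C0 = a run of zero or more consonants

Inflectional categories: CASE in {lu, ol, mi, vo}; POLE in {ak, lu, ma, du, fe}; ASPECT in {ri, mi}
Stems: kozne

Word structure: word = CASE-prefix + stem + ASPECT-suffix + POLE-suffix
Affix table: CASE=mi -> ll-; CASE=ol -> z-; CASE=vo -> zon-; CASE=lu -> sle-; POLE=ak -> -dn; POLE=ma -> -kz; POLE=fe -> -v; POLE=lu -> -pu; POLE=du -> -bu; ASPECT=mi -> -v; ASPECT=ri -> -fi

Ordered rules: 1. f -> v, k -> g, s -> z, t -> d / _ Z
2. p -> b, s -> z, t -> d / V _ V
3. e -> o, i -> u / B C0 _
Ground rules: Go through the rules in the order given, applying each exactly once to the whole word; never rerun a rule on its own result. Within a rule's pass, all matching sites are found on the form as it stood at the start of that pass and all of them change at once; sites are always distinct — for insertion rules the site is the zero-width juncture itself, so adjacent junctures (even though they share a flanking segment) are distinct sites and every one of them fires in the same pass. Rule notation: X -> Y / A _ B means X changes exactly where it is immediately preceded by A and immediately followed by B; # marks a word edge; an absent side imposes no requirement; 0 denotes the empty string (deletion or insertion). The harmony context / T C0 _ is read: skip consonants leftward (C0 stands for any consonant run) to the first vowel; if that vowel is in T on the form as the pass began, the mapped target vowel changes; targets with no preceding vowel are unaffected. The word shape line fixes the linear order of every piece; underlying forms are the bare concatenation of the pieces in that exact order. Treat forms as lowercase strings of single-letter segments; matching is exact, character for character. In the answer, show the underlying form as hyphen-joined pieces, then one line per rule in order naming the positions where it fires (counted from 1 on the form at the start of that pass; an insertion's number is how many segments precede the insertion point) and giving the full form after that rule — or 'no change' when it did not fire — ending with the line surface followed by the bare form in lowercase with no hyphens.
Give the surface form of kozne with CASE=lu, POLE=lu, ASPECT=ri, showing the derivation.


underlying: sle-kozne-fi-pu
1. f -> v, k -> g, s -> z, t -> d / _ Z: no change
2. p -> b, s -> z, t -> d / V _ V: fires at position(s) 11: slekoznefibu
3. e -> o, i -> u / B C0 _: fires at position(s) 8: slekoznofibu
surface: slekoznofibu


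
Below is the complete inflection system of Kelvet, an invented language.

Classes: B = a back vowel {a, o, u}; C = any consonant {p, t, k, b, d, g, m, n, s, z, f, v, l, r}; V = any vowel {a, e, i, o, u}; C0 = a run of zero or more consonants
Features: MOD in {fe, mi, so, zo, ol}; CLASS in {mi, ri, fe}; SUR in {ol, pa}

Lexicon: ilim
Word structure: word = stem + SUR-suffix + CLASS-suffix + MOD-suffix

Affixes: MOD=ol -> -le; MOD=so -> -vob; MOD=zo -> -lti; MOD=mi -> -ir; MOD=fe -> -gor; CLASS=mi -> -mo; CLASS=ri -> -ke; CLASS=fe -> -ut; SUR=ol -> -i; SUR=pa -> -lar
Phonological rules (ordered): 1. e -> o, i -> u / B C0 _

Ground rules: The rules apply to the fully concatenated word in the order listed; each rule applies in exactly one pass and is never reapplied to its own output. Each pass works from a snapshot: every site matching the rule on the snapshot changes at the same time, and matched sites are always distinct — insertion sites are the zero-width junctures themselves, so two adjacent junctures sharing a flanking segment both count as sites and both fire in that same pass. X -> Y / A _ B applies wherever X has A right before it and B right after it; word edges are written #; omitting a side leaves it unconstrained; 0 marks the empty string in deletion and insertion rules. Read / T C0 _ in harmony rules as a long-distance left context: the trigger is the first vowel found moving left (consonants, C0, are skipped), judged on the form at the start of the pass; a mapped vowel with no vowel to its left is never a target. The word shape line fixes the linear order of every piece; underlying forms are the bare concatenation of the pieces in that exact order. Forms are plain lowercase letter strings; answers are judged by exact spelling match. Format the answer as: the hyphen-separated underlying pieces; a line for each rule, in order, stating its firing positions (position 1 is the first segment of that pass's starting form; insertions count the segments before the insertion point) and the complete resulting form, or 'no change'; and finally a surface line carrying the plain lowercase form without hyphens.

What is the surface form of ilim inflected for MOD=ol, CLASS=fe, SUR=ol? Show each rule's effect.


underlying: ilim-i-ut-le
1. e -> o, i -> u / B C0 _: fires at position(s) 9: ilimiutlo
surface: ilimiutlo


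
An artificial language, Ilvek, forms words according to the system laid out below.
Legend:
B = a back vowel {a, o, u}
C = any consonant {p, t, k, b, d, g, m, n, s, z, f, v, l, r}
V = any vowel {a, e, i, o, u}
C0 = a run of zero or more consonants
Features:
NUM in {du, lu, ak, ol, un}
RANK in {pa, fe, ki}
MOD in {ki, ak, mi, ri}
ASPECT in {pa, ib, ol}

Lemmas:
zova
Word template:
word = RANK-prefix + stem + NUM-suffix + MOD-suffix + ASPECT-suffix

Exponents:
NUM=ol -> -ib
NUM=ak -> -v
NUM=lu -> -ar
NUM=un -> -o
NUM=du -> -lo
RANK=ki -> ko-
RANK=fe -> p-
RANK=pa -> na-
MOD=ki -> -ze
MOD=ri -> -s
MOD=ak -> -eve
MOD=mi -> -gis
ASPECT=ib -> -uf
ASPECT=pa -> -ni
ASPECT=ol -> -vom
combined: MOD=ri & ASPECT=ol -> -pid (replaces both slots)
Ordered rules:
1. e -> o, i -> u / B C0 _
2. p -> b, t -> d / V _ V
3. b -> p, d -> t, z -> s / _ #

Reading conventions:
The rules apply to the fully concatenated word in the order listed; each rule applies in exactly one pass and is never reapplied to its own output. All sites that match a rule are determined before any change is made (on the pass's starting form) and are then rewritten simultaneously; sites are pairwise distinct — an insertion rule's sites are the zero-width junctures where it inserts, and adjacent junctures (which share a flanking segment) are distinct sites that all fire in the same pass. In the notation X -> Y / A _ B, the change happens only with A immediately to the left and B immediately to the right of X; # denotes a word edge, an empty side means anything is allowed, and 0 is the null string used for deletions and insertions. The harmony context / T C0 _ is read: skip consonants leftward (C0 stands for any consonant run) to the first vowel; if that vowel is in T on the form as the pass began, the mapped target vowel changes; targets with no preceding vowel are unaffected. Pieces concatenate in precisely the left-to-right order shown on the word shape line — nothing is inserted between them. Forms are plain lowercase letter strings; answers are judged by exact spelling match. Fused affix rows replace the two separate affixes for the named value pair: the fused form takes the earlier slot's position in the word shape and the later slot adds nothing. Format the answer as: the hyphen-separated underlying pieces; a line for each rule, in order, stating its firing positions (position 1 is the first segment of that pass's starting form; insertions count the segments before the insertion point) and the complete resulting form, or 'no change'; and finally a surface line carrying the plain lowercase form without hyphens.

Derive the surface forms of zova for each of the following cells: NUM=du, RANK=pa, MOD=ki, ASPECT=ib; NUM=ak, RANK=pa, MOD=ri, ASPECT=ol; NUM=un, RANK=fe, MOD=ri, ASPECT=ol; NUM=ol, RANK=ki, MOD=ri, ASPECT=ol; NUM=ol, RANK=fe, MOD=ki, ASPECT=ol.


cell NUM=du, RANK=pa, MOD=ki, ASPECT=ib:
underlying: na-zova-lo-ze-uf
1. e -> o, i -> u / B C0 _: fires at position(s) 10: nazovalozouf
2. p -> b, t -> d / V _ V: no change
3. b -> p, d -> t, z -> s / _ #: no change
surface: nazovalozouf

cell NUM=ak, RANK=pa, MOD=ri, ASPECT=ol:
underlying: na-zova-v-pid
1. e -> o, i -> u / B C0 _: fires at position(s) 9: nazovavpud
2. p -> b, t -> d / V _ V: no change
3. b -> p, d -> t, z -> s / _ #: fires at position(s) 10: nazovavput
surface: nazovavput

cell NUM=un, RANK=fe, MOD=ri, ASPECT=ol:
underlying: p-zova-o-pid
1. e -> o, i -> u / B C0 _: fires at position(s) 8: pzovaopud
2. p -> b, t -> d / V _ V: fires at position(s) 7: pzovaobud
3. b -> p, d -> t, z -> s / _ #: fires at position(s) 9: pzovaobut
surface: pzovaobut

cell NUM=ol, RANK=ki, MOD=ri, ASPECT=ol:
underlying: ko-zova-ib-pid
1. e -> o, i -> u / B C0 _: fires at position(s) 7: kozovaubpid
2. p -> b, t -> d / V _ V: no change
3. b -> p, d -> t, z -> s / _ #: fires at position(s) 11: kozovaubpit
surface: kozovaubpit

cell NUM=ol, RANK=fe, MOD=ki, ASPECT=ol:
underlying: p-zova-ib-ze-vom
1. e -> o, i -> u / B C0 _: fires at position(s) 6: pzovaubzevom
2. p -> b, t -> d / V _ V: no change
3. b -> p, d -> t, z -> s / _ #: no change
surface: pzovaubzevom


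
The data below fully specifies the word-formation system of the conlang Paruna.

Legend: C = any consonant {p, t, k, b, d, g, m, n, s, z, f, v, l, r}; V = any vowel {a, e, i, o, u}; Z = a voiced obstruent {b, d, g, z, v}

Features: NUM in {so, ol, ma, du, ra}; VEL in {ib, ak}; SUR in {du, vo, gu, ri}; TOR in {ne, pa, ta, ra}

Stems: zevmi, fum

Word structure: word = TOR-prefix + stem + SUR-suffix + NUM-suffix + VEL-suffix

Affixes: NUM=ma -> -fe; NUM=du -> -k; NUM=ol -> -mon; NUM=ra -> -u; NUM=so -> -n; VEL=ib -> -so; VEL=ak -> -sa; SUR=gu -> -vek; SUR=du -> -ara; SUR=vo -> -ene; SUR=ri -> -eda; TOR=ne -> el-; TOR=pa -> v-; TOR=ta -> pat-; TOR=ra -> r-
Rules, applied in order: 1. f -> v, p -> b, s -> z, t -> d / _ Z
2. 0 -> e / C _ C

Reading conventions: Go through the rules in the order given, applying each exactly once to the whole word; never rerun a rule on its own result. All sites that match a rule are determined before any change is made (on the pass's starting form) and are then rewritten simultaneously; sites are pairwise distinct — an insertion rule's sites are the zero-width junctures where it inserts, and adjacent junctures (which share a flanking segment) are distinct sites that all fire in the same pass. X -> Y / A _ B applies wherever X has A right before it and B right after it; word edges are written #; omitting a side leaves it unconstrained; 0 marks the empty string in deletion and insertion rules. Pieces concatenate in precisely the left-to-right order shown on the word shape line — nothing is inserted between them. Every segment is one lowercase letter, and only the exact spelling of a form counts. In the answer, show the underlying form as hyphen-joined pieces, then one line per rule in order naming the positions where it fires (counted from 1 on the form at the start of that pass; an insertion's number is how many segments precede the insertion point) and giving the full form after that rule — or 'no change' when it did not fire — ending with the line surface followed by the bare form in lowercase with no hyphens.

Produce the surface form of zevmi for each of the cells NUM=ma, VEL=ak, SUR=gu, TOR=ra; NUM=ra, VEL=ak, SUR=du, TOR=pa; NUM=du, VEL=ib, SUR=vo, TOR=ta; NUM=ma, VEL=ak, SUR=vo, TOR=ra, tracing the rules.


cell NUM=ma, VEL=ak, SUR=gu, TOR=ra:
underlying: r-zevmi-vek-fe-sa
1. f -> v, p -> b, s -> z, t -> d / _ Z: no change
2. 0 -> e / C _ C: inserts after position(s) 1, 4, 9: rezevemivekefesa
surface: rezevemivekefesa

cell NUM=ra, VEL=ak, SUR=du, TOR=pa:
underlying: v-zevmi-ara-u-sa
1. f -> v, p -> b, s -> z, t -> d / _ Z: no change
2. 0 -> e / C _ C: inserts after position(s) 1, 4: vezevemiarausa
surface: vezevemiarausa

cell NUM=du, VEL=ib, SUR=vo, TOR=ta:
underlying: pat-zevmi-ene-k-so
1. f -> v, p -> b, s -> z, t -> d / _ Z: fires at position(s) 3: padzevmienekso
2. 0 -> e / C _ C: inserts after position(s) 3, 6, 12: padezevemienekeso
surface: padezevemienekeso

cell NUM=ma, VEL=ak, SUR=vo, TOR=ra:
underlying: r-zevmi-ene-fe-sa
1. f -> v, p -> b, s -> z, t -> d / _ Z: no change
2. 0 -> e / C _ C: inserts after position(s) 1, 4: rezevemienefesa
surface: rezevemienefesa


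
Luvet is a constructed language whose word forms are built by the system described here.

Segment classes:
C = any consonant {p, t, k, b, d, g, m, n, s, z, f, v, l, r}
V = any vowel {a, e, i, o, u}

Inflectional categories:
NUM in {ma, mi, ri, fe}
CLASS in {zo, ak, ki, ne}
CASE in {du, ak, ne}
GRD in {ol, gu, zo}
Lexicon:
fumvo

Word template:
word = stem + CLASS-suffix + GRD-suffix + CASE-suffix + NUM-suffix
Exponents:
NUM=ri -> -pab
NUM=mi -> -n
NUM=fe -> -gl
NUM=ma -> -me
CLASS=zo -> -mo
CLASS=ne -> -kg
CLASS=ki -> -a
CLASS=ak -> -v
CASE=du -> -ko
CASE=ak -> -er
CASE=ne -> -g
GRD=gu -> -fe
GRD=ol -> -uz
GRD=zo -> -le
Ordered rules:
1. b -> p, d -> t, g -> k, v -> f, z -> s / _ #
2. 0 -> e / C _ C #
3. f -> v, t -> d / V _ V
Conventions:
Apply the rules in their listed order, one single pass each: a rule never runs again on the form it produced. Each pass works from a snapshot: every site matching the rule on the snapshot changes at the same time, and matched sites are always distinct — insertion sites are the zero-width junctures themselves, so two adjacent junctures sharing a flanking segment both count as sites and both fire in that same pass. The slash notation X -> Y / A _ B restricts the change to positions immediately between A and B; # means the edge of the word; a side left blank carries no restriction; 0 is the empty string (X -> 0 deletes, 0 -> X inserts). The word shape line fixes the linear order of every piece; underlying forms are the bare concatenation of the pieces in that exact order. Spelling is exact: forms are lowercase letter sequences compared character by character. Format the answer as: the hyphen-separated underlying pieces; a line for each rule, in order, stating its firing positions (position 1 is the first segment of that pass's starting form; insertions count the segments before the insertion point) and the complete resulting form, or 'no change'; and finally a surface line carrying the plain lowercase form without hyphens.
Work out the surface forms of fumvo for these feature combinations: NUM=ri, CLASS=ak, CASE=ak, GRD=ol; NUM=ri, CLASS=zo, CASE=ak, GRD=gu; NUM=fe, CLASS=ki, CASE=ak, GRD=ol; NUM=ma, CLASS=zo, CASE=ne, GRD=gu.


cell NUM=ri, CLASS=ak, CASE=ak, GRD=ol:
underlying: fumvo-v-uz-er-pab
1. b -> p, d -> t, g -> k, v -> f, z -> s / _ #: fires at position(s) 13: fumvovuzerpap
2. 0 -> e / C _ C #: no change
3. f -> v, t -> d / V _ V: no change
surface: fumvovuzerpap

cell NUM=ri, CLASS=zo, CASE=ak, GRD=gu:
underlying: fumvo-mo-fe-er-pab
1. b -> p, d -> t, g -> k, v -> f, z -> s / _ #: fires at position(s) 14: fumvomofeerpap
2. 0 -> e / C _ C #: no change
3. f -> v, t -> d / V _ V: fires at position(s) 8: fumvomoveerpap
surface: fumvomoveerpap

cell NUM=fe, CLASS=ki, CASE=ak, GRD=ol:
underlying: fumvo-a-uz-er-gl
1. b -> p, d -> t, g -> k, v -> f, z -> s / _ #: no change
2. 0 -> e / C _ C #: inserts after position(s) 11: fumvoauzergel
3. f -> v, t -> d / V _ V: no change
surface: fumvoauzergel

cell NUM=ma, CLASS=zo, CASE=ne, GRD=gu:
underlying: fumvo-mo-fe-g-me
1. b -> p, d -> t, g -> k, v -> f, z -> s / _ #: no change
2. 0 -> e / C _ C #: no change
3. f -> v, t -> d / V _ V: fires at position(s) 8: fumvomovegme
surface: fumvomovegme
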